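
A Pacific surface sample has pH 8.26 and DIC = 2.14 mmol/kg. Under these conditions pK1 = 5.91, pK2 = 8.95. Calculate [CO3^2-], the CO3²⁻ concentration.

α₂ = 1 / (1 + [H⁺]/K2 + [H⁺]²/(K1K2)) = 1 / (1 + 10^+0.69 + 10^-1.66)
   = 1 / (1 + 4.8978 + 0.021878) = 1/5.9197 = 0.1689
[CO3²⁻] = α₂ × DIC = 0.1689 × 2.14 = 0.362 mmol/kg

[CO3²⁻] = 0.362 mmol/kg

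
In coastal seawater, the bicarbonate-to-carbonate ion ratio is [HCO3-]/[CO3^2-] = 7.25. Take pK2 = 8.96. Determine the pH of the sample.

pH = 8.10

From K2 = [H⁺][CO3^2-]/[HCO3-]:  pH = pK2 − log₁₀([HCO3-]/[CO3^2-])
log₁₀(7.25) = +0.860
pH = 8.96 − (+0.860) = 8.10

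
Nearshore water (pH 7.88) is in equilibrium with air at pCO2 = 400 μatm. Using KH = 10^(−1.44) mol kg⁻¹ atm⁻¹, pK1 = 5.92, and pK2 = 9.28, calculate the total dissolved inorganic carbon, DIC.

[CO2*] = KH · pCO2 = 10^(−1.44) × 400×10^-6 = 1.452×10^-5 mol/kg
α₀ = 1/(1 + K1/[H⁺] + K1K2/[H⁺]²) = 1/(1 + 10^+1.96 + 10^+0.56) = 0.01043
DIC = [CO2*]/α₀ = 1.452×10^-5 / 0.01043 = 1.39 mmol/kg

DIC = 1.39 mmol/kg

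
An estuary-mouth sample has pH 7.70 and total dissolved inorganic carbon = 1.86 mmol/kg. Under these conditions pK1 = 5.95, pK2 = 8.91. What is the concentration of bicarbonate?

[HCO3⁻] = 1.72 mmol/kg

α₁ = 1 / (1 + [H⁺]/K1 + K2/[H⁺]) = 1 / (1 + 10^-1.75 + 10^-1.21)
   = 1 / (1 + 0.017783 + 0.061660) = 1/1.0794 = 0.9264
[HCO3⁻] = α₁ × DIC = 0.9264 × 1.86 = 1.72 mmol/kg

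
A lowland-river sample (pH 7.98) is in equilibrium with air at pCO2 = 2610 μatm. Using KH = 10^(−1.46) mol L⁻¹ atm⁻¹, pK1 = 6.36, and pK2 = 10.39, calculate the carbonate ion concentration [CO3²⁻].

[CO2*] = KH · pCO2 = 10^(−1.46) × 2610×10^-6 = 9.050×10^-5 mol/L
α₀ = 1/(1 + K1/[H⁺] + K1K2/[H⁺]²) = 1/(1 + 10^+1.62 + 10^-0.79) = 0.02334
DIC = [CO2*]/α₀ = 9.050×10^-5 / 0.02334 = 3.878 mmol/L
[CO3²⁻] = α₂·DIC; α₂ = 0.003785, so [CO3²⁻] = 0.003785 × 3.878 = 0.0147 mmol/L = 14.7 μmol/L

[CO3²⁻] = 14.7 μmol/L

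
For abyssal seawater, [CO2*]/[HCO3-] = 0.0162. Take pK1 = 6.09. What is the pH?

pH = 7.88

From K1 = [H⁺][HCO3-]/[CO2*]:  pH = pK1 − log₁₀([CO2*]/[HCO3-])
log₁₀(0.0162) = -1.790
pH = 6.09 − (-1.790) = 7.88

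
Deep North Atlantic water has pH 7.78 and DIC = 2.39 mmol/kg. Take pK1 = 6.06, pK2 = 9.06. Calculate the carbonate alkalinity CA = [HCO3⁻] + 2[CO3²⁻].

CA = [HCO3⁻] + 2[CO3²⁻] = (α₁ + 2α₂)·DIC
At pH 7.78: [H⁺]/K1 = 10^-1.72 = 0.019055, K2/[H⁺] = 10^-1.28 = 0.052481
α₁ = 1/(1 + 0.019055 + 0.052481) = 1/1.0715 = 0.9332; α₂ = α₁·K2/[H⁺] = 0.04898
α₁ + 2α₂ = 1.0312
CA = 1.0312 × 2.39 = 2.46 mmol/kg

CA = 2.46 mmol/kg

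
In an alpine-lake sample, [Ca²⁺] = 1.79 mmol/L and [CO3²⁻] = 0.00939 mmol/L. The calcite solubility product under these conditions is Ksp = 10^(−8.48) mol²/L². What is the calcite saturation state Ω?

Ksp = 10^(−8.48) = 3.311×10^-9
Ω = [Ca²⁺][CO3²⁻]/Ksp = (1.79×10^-3)(0.00939×10^-3) / 3.311×10^-9 = 5.08

Ω = 5.08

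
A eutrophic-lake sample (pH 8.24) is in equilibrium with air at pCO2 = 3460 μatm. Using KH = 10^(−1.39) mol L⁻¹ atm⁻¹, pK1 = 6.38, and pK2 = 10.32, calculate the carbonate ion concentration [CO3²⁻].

[CO2*] = KH · pCO2 = 10^(−1.39) × 3460×10^-6 = 1.410×10^-4 mol/L
α₀ = 1/(1 + K1/[H⁺] + K1K2/[H⁺]²) = 1/(1 + 10^+1.86 + 10^-0.22) = 0.01351
DIC = [CO2*]/α₀ = 1.410×10^-4 / 0.01351 = 10.44 mmol/L
[CO3²⁻] = α₂·DIC; α₂ = 0.008138, so [CO3²⁻] = 0.008138 × 10.44 = 0.0849 mmol/L

[CO3²⁻] = 0.0849 mmol/L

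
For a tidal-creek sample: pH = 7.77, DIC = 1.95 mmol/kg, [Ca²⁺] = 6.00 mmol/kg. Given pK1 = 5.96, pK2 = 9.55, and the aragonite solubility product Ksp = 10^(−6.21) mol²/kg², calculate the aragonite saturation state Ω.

Ω = 0.305

α₂ = 1 / (1 + [H⁺]/K2 + [H⁺]²/(K1K2)) = 1 / (1 + 10^+1.78 + 10^-0.03)
   = 1 / (1 + 60.256 + 0.93325) = 1/62.189 = 0.01608
[CO3²⁻] = α₂ × DIC = 0.01608 × 1.95 = 0.03136 mmol/kg
Ksp = 10^(−6.21) = 6.166×10^-7
Ω = [Ca²⁺][CO3²⁻]/Ksp = (6.00×10^-3)(3.136×10^-5) / 6.166×10^-7 = 0.305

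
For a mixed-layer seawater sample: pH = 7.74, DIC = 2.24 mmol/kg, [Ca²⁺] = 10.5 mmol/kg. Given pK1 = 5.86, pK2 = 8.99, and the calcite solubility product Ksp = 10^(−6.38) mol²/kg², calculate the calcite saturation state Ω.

α₂ = 1 / (1 + [H⁺]/K2 + [H⁺]²/(K1K2)) = 1 / (1 + 10^+1.25 + 10^-0.63)
   = 1 / (1 + 17.783 + 0.23442) = 1/19.017 = 0.05258
[CO3²⁻] = α₂ × DIC = 0.05258 × 2.24 = 0.1178 mmol/kg
Ksp = 10^(−6.38) = 4.169×10^-7
Ω = [Ca²⁺][CO3²⁻]/Ksp = (10.5×10^-3)(1.178×10^-4) / 4.169×10^-7 = 2.97

Ω = 2.97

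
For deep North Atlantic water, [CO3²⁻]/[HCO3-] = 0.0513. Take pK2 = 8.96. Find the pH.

From K2 = [H⁺][CO3²⁻]/[HCO3-]:  pH = pK2 + log₁₀([CO3²⁻]/[HCO3-])
log₁₀(0.0513) = -1.290
pH = 8.96 + (-1.290) = 7.67

pH = 7.67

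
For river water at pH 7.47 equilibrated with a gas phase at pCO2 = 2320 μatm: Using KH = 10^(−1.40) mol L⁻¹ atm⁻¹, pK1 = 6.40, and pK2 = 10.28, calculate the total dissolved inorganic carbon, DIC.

[CO2*] = KH · pCO2 = 10^(−1.40) × 2320×10^-6 = 9.236×10^-5 mol/L
α₀ = 1/(1 + K1/[H⁺] + K1K2/[H⁺]²) = 1/(1 + 10^+1.07 + 10^-1.74) = 0.07833
DIC = [CO2*]/α₀ = 9.236×10^-5 / 0.07833 = 1.18 mmol/L

DIC = 1.18 mmol/L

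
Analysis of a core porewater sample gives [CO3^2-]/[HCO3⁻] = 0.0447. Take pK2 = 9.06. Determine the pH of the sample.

pH = 7.71

From K2 = [H⁺][CO3^2-]/[HCO3⁻]:  pH = pK2 + log₁₀([CO3^2-]/[HCO3⁻])
log₁₀(0.0447) = -1.350
pH = 9.06 + (-1.350) = 7.71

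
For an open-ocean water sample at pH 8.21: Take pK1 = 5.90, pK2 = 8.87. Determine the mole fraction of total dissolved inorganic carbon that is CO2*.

α₀ = 0.00400

α₀ = 1 / (1 + K1/[H⁺] + K1K2/[H⁺]²) = 1 / (1 + 10^+2.31 + 10^+1.65)
   = 1 / (1 + 204.17 + 44.668) = 1/249.84 = 0.004003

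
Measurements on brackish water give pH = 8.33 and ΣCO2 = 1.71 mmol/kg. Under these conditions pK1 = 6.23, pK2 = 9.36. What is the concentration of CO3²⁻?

[CO3²⁻] = 0.145 mmol/kg

α₂ = 1 / (1 + [H⁺]/K2 + [H⁺]²/(K1K2)) = 1 / (1 + 10^+1.03 + 10^-1.07)
   = 1 / (1 + 10.715 + 0.085114) = 1/11.800 = 0.08474
[CO3²⁻] = α₂ × DIC = 0.08474 × 1.71 = 0.145 mmol/kg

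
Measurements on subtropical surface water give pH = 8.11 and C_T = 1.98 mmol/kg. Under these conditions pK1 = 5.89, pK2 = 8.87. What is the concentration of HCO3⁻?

α₁ = 1 / (1 + [H⁺]/K1 + K2/[H⁺]) = 1 / (1 + 10^-2.22 + 10^-0.76)
   = 1 / (1 + 0.0060256 + 0.17378) = 1/1.1798 = 0.8476
[HCO3⁻] = α₁ × DIC = 0.8476 × 1.98 = 1.68 mmol/kg

[HCO3⁻] = 1.68 mmol/kg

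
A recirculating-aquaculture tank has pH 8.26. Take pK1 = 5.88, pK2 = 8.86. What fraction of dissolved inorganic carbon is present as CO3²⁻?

α₂ = 1 / (1 + [H⁺]/K2 + [H⁺]²/(K1K2)) = 1 / (1 + 10^+0.60 + 10^-1.78)
   = 1 / (1 + 3.9811 + 0.016596) = 1/4.9977 = 0.2001

α₂ = 0.200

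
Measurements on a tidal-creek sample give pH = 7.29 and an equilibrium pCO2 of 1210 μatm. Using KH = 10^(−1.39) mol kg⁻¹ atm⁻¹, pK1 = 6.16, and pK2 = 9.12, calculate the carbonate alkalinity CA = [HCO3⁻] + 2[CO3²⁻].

[CO2*] = KH · pCO2 = 10^(−1.39) × 1210×10^-6 = 4.929×10^-5 mol/kg
α₀ = 1/(1 + K1/[H⁺] + K1K2/[H⁺]²) = 1/(1 + 10^+1.13 + 10^-0.70) = 0.06808
DIC = [CO2*]/α₀ = 4.929×10^-5 / 0.06808 = 0.7241 mmol/kg
CA = (α₁ + 2α₂)·DIC = (0.9183 + 2×0.01358) × 0.7241 = 0.685 mmol/kg

CA = 0.685 mmol/kg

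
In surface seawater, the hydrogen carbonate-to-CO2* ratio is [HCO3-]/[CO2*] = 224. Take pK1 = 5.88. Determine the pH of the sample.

From K1 = [H⁺][HCO3-]/[CO2*]:  pH = pK1 + log₁₀([HCO3-]/[CO2*])
log₁₀(224) = +2.350
pH = 5.88 + (+2.350) = 8.23

pH = 8.23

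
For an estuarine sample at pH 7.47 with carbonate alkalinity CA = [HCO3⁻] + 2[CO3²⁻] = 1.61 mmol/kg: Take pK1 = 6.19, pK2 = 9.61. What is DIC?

DIC = 1.68 mmol/kg

CA = [HCO3⁻] + 2[CO3²⁻] = (α₁ + 2α₂)·DIC
At pH 7.47: [H⁺]/K1 = 10^-1.28 = 0.052481, K2/[H⁺] = 10^-2.14 = 0.0072444
α₁ = 1/(1 + 0.052481 + 0.0072444) = 1/1.0597 = 0.9436; α₂ = α₁·K2/[H⁺] = 0.006836
α₁ + 2α₂ = 0.9573
DIC = CA / (α₁ + 2α₂) = 1.61 / 0.9573 = 1.68 mmol/kg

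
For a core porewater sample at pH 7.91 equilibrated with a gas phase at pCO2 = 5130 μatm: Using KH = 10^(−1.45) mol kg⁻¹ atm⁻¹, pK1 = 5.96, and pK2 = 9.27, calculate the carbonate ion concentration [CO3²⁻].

[CO3²⁻] = 0.708 mmol/kg

[CO2*] = KH · pCO2 = 10^(−1.45) × 5130×10^-6 = 1.820×10^-4 mol/kg
α₀ = 1/(1 + K1/[H⁺] + K1K2/[H⁺]²) = 1/(1 + 10^+1.95 + 10^+0.59) = 0.01064
DIC = [CO2*]/α₀ = 1.820×10^-4 / 0.01064 = 17.11 mmol/kg
[CO3²⁻] = α₂·DIC; α₂ = 0.04138, so [CO3²⁻] = 0.04138 × 17.11 = 0.708 mmol/kg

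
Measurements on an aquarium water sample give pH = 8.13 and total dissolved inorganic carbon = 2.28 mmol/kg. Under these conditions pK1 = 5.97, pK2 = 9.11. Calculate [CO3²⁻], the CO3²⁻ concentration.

α₂ = 1 / (1 + [H⁺]/K2 + [H⁺]²/(K1K2)) = 1 / (1 + 10^+0.98 + 10^-1.18)
   = 1 / (1 + 9.5499 + 0.066069) = 1/10.616 = 0.09420
[CO3²⁻] = α₂ × DIC = 0.09420 × 2.28 = 0.215 mmol/kg

[CO3²⁻] = 0.215 mmol/kg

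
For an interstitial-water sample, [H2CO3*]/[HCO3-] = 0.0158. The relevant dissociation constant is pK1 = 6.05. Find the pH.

From K1 = [H⁺][HCO3-]/[H2CO3*]:  pH = pK1 − log₁₀([H2CO3*]/[HCO3-])
log₁₀(0.0158) = -1.801
pH = 6.05 − (-1.801) = 7.85

pH = 7.85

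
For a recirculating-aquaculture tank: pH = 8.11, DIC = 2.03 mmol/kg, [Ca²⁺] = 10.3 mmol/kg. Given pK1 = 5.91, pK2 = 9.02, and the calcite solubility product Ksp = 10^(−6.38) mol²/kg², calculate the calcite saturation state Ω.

Ω = 5.46

α₂ = 1 / (1 + [H⁺]/K2 + [H⁺]²/(K1K2)) = 1 / (1 + 10^+0.91 + 10^-1.29)
   = 1 / (1 + 8.1283 + 0.051286) = 1/9.1796 = 0.1089
[CO3²⁻] = α₂ × DIC = 0.1089 × 2.03 = 0.2211 mmol/kg
Ksp = 10^(−6.38) = 4.169×10^-7
Ω = [Ca²⁺][CO3²⁻]/Ksp = (10.3×10^-3)(2.211×10^-4) / 4.169×10^-7 = 5.46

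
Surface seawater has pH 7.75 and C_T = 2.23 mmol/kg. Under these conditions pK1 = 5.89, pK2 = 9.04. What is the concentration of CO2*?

α₀ = 1 / (1 + K1/[H⁺] + K1K2/[H⁺]²) = 1 / (1 + 10^+1.86 + 10^+0.57)
   = 1 / (1 + 72.444 + 3.7154) = 1/77.159 = 0.01296
[CO2*] = α₀ × DIC = 0.01296 × 2.23 = 0.0289 mmol/kg

[CO2*] = 0.0289 mmol/kg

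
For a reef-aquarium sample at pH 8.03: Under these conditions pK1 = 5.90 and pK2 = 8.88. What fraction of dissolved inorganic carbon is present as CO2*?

α₀ = 1 / (1 + K1/[H⁺] + K1K2/[H⁺]²) = 1 / (1 + 10^+2.13 + 10^+1.28)
   = 1 / (1 + 134.90 + 19.055) = 1/154.95 = 0.006454

α₀ = 0.00645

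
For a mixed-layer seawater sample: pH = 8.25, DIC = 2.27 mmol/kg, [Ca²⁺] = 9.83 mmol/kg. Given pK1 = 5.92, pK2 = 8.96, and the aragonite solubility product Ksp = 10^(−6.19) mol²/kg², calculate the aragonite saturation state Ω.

Ω = 5.62

α₂ = 1 / (1 + [H⁺]/K2 + [H⁺]²/(K1K2)) = 1 / (1 + 10^+0.71 + 10^-1.62)
   = 1 / (1 + 5.1286 + 0.023988) = 1/6.1526 = 0.1625
[CO3²⁻] = α₂ × DIC = 0.1625 × 2.27 = 0.3689 mmol/kg
Ksp = 10^(−6.19) = 6.457×10^-7
Ω = [Ca²⁺][CO3²⁻]/Ksp = (9.83×10^-3)(3.689×10^-4) / 6.457×10^-7 = 5.62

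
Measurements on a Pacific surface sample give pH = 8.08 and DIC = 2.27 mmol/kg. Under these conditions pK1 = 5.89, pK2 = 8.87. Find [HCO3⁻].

α₁ = 1 / (1 + [H⁺]/K1 + K2/[H⁺]) = 1 / (1 + 10^-2.19 + 10^-0.79)
   = 1 / (1 + 0.0064565 + 0.16218) = 1/1.1686 = 0.8557
[HCO3⁻] = α₁ × DIC = 0.8557 × 2.27 = 1.94 mmol/kg

[HCO3⁻] = 1.94 mmol/kg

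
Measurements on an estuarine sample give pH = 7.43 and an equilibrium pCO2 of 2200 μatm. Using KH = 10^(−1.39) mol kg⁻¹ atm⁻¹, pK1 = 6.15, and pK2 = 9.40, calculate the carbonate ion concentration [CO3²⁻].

[CO2*] = KH · pCO2 = 10^(−1.39) × 2200×10^-6 = 8.962×10^-5 mol/kg
α₀ = 1/(1 + K1/[H⁺] + K1K2/[H⁺]²) = 1/(1 + 10^+1.28 + 10^-0.69) = 0.04936
DIC = [CO2*]/α₀ = 8.962×10^-5 / 0.04936 = 1.816 mmol/kg
[CO3²⁻] = α₂·DIC; α₂ = 0.01008, so [CO3²⁻] = 0.01008 × 1.816 = 0.0183 mmol/kg = 18.3 μmol/kg

[CO3²⁻] = 18.3 μmol/kg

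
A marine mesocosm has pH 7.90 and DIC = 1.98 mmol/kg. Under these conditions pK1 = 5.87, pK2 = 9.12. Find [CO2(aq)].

α₀ = 1 / (1 + K1/[H⁺] + K1K2/[H⁺]²) = 1 / (1 + 10^+2.03 + 10^+0.81)
   = 1 / (1 + 107.15 + 6.4565) = 1/114.61 = 0.008725
[CO2*] = α₀ × DIC = 0.008725 × 1.98 = 0.0173 mmol/kg = 17.3 μmol/kg

[CO2*] = 17.3 μmol/kg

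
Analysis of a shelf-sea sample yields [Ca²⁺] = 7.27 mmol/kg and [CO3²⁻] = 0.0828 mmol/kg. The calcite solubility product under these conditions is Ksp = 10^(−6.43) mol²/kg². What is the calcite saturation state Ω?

Ksp = 10^(−6.43) = 3.715×10^-7
Ω = [Ca²⁺][CO3²⁻]/Ksp = (7.27×10^-3)(0.0828×10^-3) / 3.715×10^-7 = 1.62

Ω = 1.62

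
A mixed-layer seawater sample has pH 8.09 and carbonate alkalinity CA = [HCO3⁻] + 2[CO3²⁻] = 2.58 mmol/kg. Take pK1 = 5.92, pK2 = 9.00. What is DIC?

DIC = 2.34 mmol/kg

CA = [HCO3⁻] + 2[CO3²⁻] = (α₁ + 2α₂)·DIC
At pH 8.09: [H⁺]/K1 = 10^-2.17 = 0.0067608, K2/[H⁺] = 10^-0.91 = 0.12303
α₁ = 1/(1 + 0.0067608 + 0.12303) = 1/1.1298 = 0.8851; α₂ = α₁·K2/[H⁺] = 0.1089
α₁ + 2α₂ = 1.1029
DIC = CA / (α₁ + 2α₂) = 2.58 / 1.1029 = 2.34 mmol/kg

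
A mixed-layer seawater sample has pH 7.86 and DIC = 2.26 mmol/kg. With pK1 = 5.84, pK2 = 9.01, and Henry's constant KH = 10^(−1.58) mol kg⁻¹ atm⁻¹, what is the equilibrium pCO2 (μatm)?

α₀ = 1 / (1 + K1/[H⁺] + K1K2/[H⁺]²) = 1 / (1 + 10^+2.02 + 10^+0.87)
   = 1 / (1 + 104.71 + 7.4131) = 1/113.13 = 0.008840
[CO2*] = α₀ × DIC = 0.008840 × 2.26 = 0.01998 mmol/kg = 19.98 μmol/kg
pCO2 = [CO2*]/KH = 1.998×10^-5 / 2.630×10^-2 = 760 μatm

pCO2 = 760 μatm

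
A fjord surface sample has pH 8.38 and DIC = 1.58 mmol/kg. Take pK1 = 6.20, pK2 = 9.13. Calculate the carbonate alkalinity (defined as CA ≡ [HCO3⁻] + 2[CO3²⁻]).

CA = 1.81 mmol/kg

CA = [HCO3⁻] + 2[CO3²⁻] = (α₁ + 2α₂)·DIC
At pH 8.38: [H⁺]/K1 = 10^-2.18 = 0.0066069, K2/[H⁺] = 10^-0.75 = 0.17783
α₁ = 1/(1 + 0.0066069 + 0.17783) = 1/1.1844 = 0.8443; α₂ = α₁·K2/[H⁺] = 0.1501
α₁ + 2α₂ = 1.1446
CA = 1.1446 × 1.58 = 1.81 mmol/kg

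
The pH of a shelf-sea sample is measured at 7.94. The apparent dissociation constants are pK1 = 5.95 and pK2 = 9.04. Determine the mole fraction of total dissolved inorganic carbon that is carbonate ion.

α₂ = 1 / (1 + [H⁺]/K2 + [H⁺]²/(K1K2)) = 1 / (1 + 10^+1.10 + 10^-0.89)
   = 1 / (1 + 12.589 + 0.12882) = 1/13.718 = 0.07290

α₂ = 0.0729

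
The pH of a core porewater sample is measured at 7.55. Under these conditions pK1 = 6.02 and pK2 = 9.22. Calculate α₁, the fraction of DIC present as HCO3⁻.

α₁ = 0.952

α₁ = 1 / (1 + [H⁺]/K1 + K2/[H⁺]) = 1 / (1 + 10^-1.53 + 10^-1.67)
   = 1 / (1 + 0.029512 + 0.021380) = 1/1.0509 = 0.9516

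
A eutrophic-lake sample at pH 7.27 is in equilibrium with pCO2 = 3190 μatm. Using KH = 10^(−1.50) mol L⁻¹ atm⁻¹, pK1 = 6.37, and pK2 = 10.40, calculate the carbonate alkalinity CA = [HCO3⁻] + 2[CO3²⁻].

CA = 0.802 mmol/L

[CO2*] = KH · pCO2 = 10^(−1.50) × 3190×10^-6 = 1.009×10^-4 mol/L
α₀ = 1/(1 + K1/[H⁺] + K1K2/[H⁺]²) = 1/(1 + 10^+0.90 + 10^-2.23) = 0.1117
DIC = [CO2*]/α₀ = 1.009×10^-4 / 0.1117 = 0.9028 mmol/L
CA = (α₁ + 2α₂)·DIC = (0.8876 + 2×0.0006580) × 0.9028 = 0.802 mmol/L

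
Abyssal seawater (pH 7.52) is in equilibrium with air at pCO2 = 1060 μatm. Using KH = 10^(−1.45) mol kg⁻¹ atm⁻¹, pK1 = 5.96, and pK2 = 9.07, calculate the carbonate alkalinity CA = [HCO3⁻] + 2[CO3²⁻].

CA = 1.44 mmol/kg

[CO2*] = KH · pCO2 = 10^(−1.45) × 1060×10^-6 = 3.761×10^-5 mol/kg
α₀ = 1/(1 + K1/[H⁺] + K1K2/[H⁺]²) = 1/(1 + 10^+1.56 + 10^+0.01) = 0.02609
DIC = [CO2*]/α₀ = 3.761×10^-5 / 0.02609 = 1.442 mmol/kg
CA = (α₁ + 2α₂)·DIC = (0.9472 + 2×0.02670) × 1.442 = 1.44 mmol/kg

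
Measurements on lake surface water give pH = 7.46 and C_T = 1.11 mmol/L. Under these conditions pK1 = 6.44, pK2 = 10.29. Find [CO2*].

[CO2*] = 0.0966 mmol/L

α₀ = 1 / (1 + K1/[H⁺] + K1K2/[H⁺]²) = 1 / (1 + 10^+1.02 + 10^-1.81)
   = 1 / (1 + 10.471 + 0.015488) = 1/11.487 = 0.08706
[CO2*] = α₀ × DIC = 0.08706 × 1.11 = 0.0966 mmol/L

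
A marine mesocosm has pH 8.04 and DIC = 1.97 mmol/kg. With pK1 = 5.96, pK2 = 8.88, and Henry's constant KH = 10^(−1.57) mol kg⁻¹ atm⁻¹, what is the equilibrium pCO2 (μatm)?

α₀ = 1 / (1 + K1/[H⁺] + K1K2/[H⁺]²) = 1 / (1 + 10^+2.08 + 10^+1.24)
   = 1 / (1 + 120.23 + 17.378) = 1/138.60 = 0.007215
[CO2*] = α₀ × DIC = 0.007215 × 1.97 = 0.01421 mmol/kg = 14.21 μmol/kg
pCO2 = [CO2*]/KH = 1.421×10^-5 / 2.692×10^-2 = 528 μatm

pCO2 = 528 μatm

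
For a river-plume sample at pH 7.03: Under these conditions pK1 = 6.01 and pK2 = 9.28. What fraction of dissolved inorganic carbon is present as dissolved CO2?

α₀ = 1 / (1 + K1/[H⁺] + K1K2/[H⁺]²) = 1 / (1 + 10^+1.02 + 10^-1.23)
   = 1 / (1 + 10.471 + 0.058884) = 1/11.530 = 0.08673

α₀ = 0.0867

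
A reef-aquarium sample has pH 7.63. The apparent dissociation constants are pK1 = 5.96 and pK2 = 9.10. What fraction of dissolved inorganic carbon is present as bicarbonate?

α₁ = 1 / (1 + [H⁺]/K1 + K2/[H⁺]) = 1 / (1 + 10^-1.67 + 10^-1.47)
   = 1 / (1 + 0.021380 + 0.033884) = 1/1.0553 = 0.9476

α₁ = 0.948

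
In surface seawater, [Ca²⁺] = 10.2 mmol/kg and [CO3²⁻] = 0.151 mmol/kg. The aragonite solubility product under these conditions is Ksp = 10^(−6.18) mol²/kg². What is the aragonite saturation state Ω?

Ω = 2.33

Ksp = 10^(−6.18) = 6.607×10^-7
Ω = [Ca²⁺][CO3²⁻]/Ksp = (10.2×10^-3)(0.151×10^-3) / 6.607×10^-7 = 2.33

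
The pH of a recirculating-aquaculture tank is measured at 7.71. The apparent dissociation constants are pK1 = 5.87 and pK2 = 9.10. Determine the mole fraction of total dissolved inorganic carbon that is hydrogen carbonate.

α₁ = 1 / (1 + [H⁺]/K1 + K2/[H⁺]) = 1 / (1 + 10^-1.84 + 10^-1.39)
   = 1 / (1 + 0.014454 + 0.040738) = 1/1.0552 = 0.9477

α₁ = 0.948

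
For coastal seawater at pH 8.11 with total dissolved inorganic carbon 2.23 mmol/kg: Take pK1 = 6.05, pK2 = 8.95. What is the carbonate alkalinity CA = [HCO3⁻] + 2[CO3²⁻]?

CA = [HCO3⁻] + 2[CO3²⁻] = (α₁ + 2α₂)·DIC
At pH 8.11: [H⁺]/K1 = 10^-2.06 = 0.0087096, K2/[H⁺] = 10^-0.84 = 0.14454
α₁ = 1/(1 + 0.0087096 + 0.14454) = 1/1.1533 = 0.8671; α₂ = α₁·K2/[H⁺] = 0.1253
α₁ + 2α₂ = 1.1178
CA = 1.1178 × 2.23 = 2.49 mmol/kg

CA = 2.49 mmol/kg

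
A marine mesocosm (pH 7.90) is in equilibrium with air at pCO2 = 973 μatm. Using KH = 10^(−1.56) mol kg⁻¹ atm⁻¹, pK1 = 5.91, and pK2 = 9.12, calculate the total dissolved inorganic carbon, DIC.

[CO2*] = KH · pCO2 = 10^(−1.56) × 973×10^-6 = 2.680×10^-5 mol/kg
α₀ = 1/(1 + K1/[H⁺] + K1K2/[H⁺]²) = 1/(1 + 10^+1.99 + 10^+0.77) = 0.009559
DIC = [CO2*]/α₀ = 2.680×10^-5 / 0.009559 = 2.80 mmol/kg

DIC = 2.80 mmol/kg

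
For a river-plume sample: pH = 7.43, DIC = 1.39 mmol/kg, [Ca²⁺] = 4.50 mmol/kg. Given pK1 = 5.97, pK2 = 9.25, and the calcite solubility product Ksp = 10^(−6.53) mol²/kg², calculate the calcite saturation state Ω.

Ω = 0.306

α₂ = 1 / (1 + [H⁺]/K2 + [H⁺]²/(K1K2)) = 1 / (1 + 10^+1.82 + 10^+0.36)
   = 1 / (1 + 66.069 + 2.2909) = 1/69.360 = 0.01442
[CO3²⁻] = α₂ × DIC = 0.01442 × 1.39 = 0.02004 mmol/kg
Ksp = 10^(−6.53) = 2.951×10^-7
Ω = [Ca²⁺][CO3²⁻]/Ksp = (4.50×10^-3)(2.004×10^-5) / 2.951×10^-7 = 0.306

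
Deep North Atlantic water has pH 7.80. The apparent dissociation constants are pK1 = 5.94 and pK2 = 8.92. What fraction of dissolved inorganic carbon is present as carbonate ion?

α₂ = 0.0696

α₂ = 1 / (1 + [H⁺]/K2 + [H⁺]²/(K1K2)) = 1 / (1 + 10^+1.12 + 10^-0.74)
   = 1 / (1 + 13.183 + 0.18197) = 1/14.365 = 0.06962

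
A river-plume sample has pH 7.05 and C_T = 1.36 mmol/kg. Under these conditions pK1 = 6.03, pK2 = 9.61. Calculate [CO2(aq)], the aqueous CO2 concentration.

α₀ = 1 / (1 + K1/[H⁺] + K1K2/[H⁺]²) = 1 / (1 + 10^+1.02 + 10^-1.54)
   = 1 / (1 + 10.471 + 0.028840) = 1/11.500 = 0.08696
[CO2*] = α₀ × DIC = 0.08696 × 1.36 = 0.118 mmol/kg

[CO2*] = 0.118 mmol/kg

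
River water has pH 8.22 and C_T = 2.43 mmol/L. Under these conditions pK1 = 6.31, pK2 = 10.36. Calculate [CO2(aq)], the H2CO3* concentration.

[CO2*] = 0.0293 mmol/L

α₀ = 1 / (1 + K1/[H⁺] + K1K2/[H⁺]²) = 1 / (1 + 10^+1.91 + 10^-0.23)
   = 1 / (1 + 81.283 + 0.58884) = 1/82.872 = 0.01207
[CO2*] = α₀ × DIC = 0.01207 × 2.43 = 0.0293 mmol/L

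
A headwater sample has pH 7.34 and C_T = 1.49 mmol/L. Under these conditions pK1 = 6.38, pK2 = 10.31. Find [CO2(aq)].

α₀ = 1 / (1 + K1/[H⁺] + K1K2/[H⁺]²) = 1 / (1 + 10^+0.96 + 10^-2.01)
   = 1 / (1 + 9.1201 + 0.0097724) = 1/10.130 = 0.09872
[CO2*] = α₀ × DIC = 0.09872 × 1.49 = 0.147 mmol/L

[CO2*] = 0.147 mmol/L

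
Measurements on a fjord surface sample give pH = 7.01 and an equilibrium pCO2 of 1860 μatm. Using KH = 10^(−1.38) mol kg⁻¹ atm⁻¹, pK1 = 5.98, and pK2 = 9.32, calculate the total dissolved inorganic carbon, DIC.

DIC = 0.912 mmol/kg

[CO2*] = KH · pCO2 = 10^(−1.38) × 1860×10^-6 = 7.754×10^-5 mol/kg
α₀ = 1/(1 + K1/[H⁺] + K1K2/[H⁺]²) = 1/(1 + 10^+1.03 + 10^-1.28) = 0.08498
DIC = [CO2*]/α₀ = 7.754×10^-5 / 0.08498 = 0.912 mmol/kg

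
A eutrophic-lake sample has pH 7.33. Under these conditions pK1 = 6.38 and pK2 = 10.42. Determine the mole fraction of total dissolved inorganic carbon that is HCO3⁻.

α₁ = 1 / (1 + [H⁺]/K1 + K2/[H⁺]) = 1 / (1 + 10^-0.95 + 10^-3.09)
   = 1 / (1 + 0.11220 + 0.00081283) = 1/1.1130 = 0.8985

α₁ = 0.898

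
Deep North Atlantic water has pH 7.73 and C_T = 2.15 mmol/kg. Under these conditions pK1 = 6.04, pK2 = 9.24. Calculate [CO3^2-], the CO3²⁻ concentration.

α₂ = 1 / (1 + [H⁺]/K2 + [H⁺]²/(K1K2)) = 1 / (1 + 10^+1.51 + 10^-0.18)
   = 1 / (1 + 32.359 + 0.66069) = 1/34.020 = 0.02939
[CO3²⁻] = α₂ × DIC = 0.02939 × 2.15 = 0.0632 mmol/kg

[CO3²⁻] = 0.0632 mmol/kg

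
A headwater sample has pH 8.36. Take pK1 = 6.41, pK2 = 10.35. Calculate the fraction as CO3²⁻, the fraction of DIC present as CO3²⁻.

α₂ = 1 / (1 + [H⁺]/K2 + [H⁺]²/(K1K2)) = 1 / (1 + 10^+1.99 + 10^+0.04)
   = 1 / (1 + 97.724 + 1.0965) = 1/99.820 = 0.01002

α₂ = 0.0100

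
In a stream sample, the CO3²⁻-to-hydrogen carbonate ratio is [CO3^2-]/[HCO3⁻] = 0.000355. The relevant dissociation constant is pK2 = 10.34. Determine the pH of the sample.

From K2 = [H⁺][CO3^2-]/[HCO3⁻]:  pH = pK2 + log₁₀([CO3^2-]/[HCO3⁻])
log₁₀(0.000355) = -3.450
pH = 10.34 + (-3.450) = 6.89

pH = 6.89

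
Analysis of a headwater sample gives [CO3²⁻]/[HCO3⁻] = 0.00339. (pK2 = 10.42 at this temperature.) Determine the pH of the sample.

pH = 7.95

From K2 = [H⁺][CO3²⁻]/[HCO3⁻]:  pH = pK2 + log₁₀([CO3²⁻]/[HCO3⁻])
log₁₀(0.00339) = -2.470
pH = 10.42 + (-2.470) = 7.95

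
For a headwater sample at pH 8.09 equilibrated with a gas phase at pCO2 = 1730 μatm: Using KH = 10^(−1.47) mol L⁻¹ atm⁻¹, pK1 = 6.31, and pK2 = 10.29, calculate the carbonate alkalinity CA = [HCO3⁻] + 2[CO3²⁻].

CA = 3.58 mmol/L

[CO2*] = KH · pCO2 = 10^(−1.47) × 1730×10^-6 = 5.862×10^-5 mol/L
α₀ = 1/(1 + K1/[H⁺] + K1K2/[H⁺]²) = 1/(1 + 10^+1.78 + 10^-0.42) = 0.01622
DIC = [CO2*]/α₀ = 5.862×10^-5 / 0.01622 = 3.613 mmol/L
CA = (α₁ + 2α₂)·DIC = (0.9776 + 2×0.006168) × 3.613 = 3.58 mmol/L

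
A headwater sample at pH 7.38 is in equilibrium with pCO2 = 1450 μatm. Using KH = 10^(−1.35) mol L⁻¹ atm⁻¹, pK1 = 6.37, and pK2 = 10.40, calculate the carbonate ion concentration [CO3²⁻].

[CO3²⁻] = 0.633 μmol/L

[CO2*] = KH · pCO2 = 10^(−1.35) × 1450×10^-6 = 6.477×10^-5 mol/L
α₀ = 1/(1 + K1/[H⁺] + K1K2/[H⁺]²) = 1/(1 + 10^+1.01 + 10^-2.01) = 0.08895
DIC = [CO2*]/α₀ = 6.477×10^-5 / 0.08895 = 0.7282 mmol/L
[CO3²⁻] = α₂·DIC; α₂ = 0.0008692, so [CO3²⁻] = 0.0008692 × 0.7282 = 0.000633 mmol/L = 0.633 μmol/L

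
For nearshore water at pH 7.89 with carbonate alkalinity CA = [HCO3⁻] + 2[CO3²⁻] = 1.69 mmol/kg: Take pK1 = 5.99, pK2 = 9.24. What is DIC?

CA = [HCO3⁻] + 2[CO3²⁻] = (α₁ + 2α₂)·DIC
At pH 7.89: [H⁺]/K1 = 10^-1.90 = 0.012589, K2/[H⁺] = 10^-1.35 = 0.044668
α₁ = 1/(1 + 0.012589 + 0.044668) = 1/1.0573 = 0.9458; α₂ = α₁·K2/[H⁺] = 0.04225
α₁ + 2α₂ = 1.0303
DIC = CA / (α₁ + 2α₂) = 1.69 / 1.0303 = 1.64 mmol/kg

DIC = 1.64 mmol/kg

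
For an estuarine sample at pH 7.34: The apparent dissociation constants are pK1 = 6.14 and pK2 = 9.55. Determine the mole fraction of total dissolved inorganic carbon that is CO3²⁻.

α₂ = 0.00577

α₂ = 1 / (1 + [H⁺]/K2 + [H⁺]²/(K1K2)) = 1 / (1 + 10^+2.21 + 10^+1.01)
   = 1 / (1 + 162.18 + 10.233) = 1/173.41 = 0.005767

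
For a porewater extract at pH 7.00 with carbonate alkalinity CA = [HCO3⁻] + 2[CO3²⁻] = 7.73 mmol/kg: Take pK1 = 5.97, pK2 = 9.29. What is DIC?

CA = [HCO3⁻] + 2[CO3²⁻] = (α₁ + 2α₂)·DIC
At pH 7.00: [H⁺]/K1 = 10^-1.03 = 0.093325, K2/[H⁺] = 10^-2.29 = 0.0051286
α₁ = 1/(1 + 0.093325 + 0.0051286) = 1/1.0985 = 0.9104; α₂ = α₁·K2/[H⁺] = 0.004669
α₁ + 2α₂ = 0.9197
DIC = CA / (α₁ + 2α₂) = 7.73 / 0.9197 = 8.40 mmol/kg

DIC = 8.40 mmol/kg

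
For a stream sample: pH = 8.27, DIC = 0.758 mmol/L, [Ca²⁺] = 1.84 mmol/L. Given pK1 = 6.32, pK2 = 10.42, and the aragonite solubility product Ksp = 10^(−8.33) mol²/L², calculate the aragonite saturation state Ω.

Ω = 2.07

α₂ = 1 / (1 + [H⁺]/K2 + [H⁺]²/(K1K2)) = 1 / (1 + 10^+2.15 + 10^+0.20)
   = 1 / (1 + 141.25 + 1.5849) = 1/143.84 = 0.006952
[CO3²⁻] = α₂ × DIC = 0.006952 × 0.758 = 0.005270 mmol/L = 5.270 μmol/L
Ksp = 10^(−8.33) = 4.677×10^-9
Ω = [Ca²⁺][CO3²⁻]/Ksp = (1.84×10^-3)(5.270×10^-6) / 4.677×10^-9 = 2.07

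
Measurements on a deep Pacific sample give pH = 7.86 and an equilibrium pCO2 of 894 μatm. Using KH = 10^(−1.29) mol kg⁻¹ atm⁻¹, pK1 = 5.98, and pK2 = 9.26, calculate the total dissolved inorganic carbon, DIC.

[CO2*] = KH · pCO2 = 10^(−1.29) × 894×10^-6 = 4.585×10^-5 mol/kg
α₀ = 1/(1 + K1/[H⁺] + K1K2/[H⁺]²) = 1/(1 + 10^+1.88 + 10^+0.48) = 0.01252
DIC = [CO2*]/α₀ = 4.585×10^-5 / 0.01252 = 3.66 mmol/kg

DIC = 3.66 mmol/kg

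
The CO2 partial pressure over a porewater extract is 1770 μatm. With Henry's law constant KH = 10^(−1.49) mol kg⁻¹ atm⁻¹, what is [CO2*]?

[CO2*] = 57.3 μmol/kg

KH = 10^(−1.49) = 3.236×10^-2 mol kg⁻¹ atm⁻¹
[CO2*] = KH · pCO2 = 3.236×10^-2 × 1770×10^-6 atm = 5.73×10^-5 mol/kg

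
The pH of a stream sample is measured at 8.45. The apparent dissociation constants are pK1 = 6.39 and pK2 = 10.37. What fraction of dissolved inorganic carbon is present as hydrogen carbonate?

α₁ = 0.980

α₁ = 1 / (1 + [H⁺]/K1 + K2/[H⁺]) = 1 / (1 + 10^-2.06 + 10^-1.92)
   = 1 / (1 + 0.0087096 + 0.012023) = 1/1.0207 = 0.9797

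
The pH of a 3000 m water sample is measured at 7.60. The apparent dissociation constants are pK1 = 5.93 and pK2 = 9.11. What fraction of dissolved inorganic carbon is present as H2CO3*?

α₀ = 0.0203

α₀ = 1 / (1 + K1/[H⁺] + K1K2/[H⁺]²) = 1 / (1 + 10^+1.67 + 10^+0.16)
   = 1 / (1 + 46.774 + 1.4454) = 1/49.219 = 0.02032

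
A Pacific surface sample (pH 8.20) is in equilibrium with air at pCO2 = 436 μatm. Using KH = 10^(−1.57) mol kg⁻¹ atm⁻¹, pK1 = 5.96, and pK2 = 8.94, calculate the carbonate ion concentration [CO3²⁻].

[CO3²⁻] = 0.371 mmol/kg

[CO2*] = KH · pCO2 = 10^(−1.57) × 436×10^-6 = 1.174×10^-5 mol/kg
α₀ = 1/(1 + K1/[H⁺] + K1K2/[H⁺]²) = 1/(1 + 10^+2.24 + 10^+1.50) = 0.004845
DIC = [CO2*]/α₀ = 1.174×10^-5 / 0.004845 = 2.422 mmol/kg
[CO3²⁻] = α₂·DIC; α₂ = 0.1532, so [CO3²⁻] = 0.1532 × 2.422 = 0.371 mmol/kg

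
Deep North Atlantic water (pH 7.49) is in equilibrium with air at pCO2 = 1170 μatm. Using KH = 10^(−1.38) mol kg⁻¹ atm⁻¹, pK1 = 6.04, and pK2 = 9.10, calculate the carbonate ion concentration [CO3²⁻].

[CO3²⁻] = 0.0337 mmol/kg

[CO2*] = KH · pCO2 = 10^(−1.38) × 1170×10^-6 = 4.877×10^-5 mol/kg
α₀ = 1/(1 + K1/[H⁺] + K1K2/[H⁺]²) = 1/(1 + 10^+1.45 + 10^-0.16) = 0.03347
DIC = [CO2*]/α₀ = 4.877×10^-5 / 0.03347 = 1.457 mmol/kg
[CO3²⁻] = α₂·DIC; α₂ = 0.02316, so [CO3²⁻] = 0.02316 × 1.457 = 0.0337 mmol/kg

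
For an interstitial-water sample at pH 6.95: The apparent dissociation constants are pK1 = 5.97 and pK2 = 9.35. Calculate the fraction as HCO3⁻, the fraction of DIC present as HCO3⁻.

α₁ = 0.902

α₁ = 1 / (1 + [H⁺]/K1 + K2/[H⁺]) = 1 / (1 + 10^-0.98 + 10^-2.40)
   = 1 / (1 + 0.10471 + 0.0039811) = 1/1.1087 = 0.9020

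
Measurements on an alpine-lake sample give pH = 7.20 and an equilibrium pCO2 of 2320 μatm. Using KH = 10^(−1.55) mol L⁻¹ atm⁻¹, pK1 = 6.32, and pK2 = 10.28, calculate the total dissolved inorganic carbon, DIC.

DIC = 0.562 mmol/L

[CO2*] = KH · pCO2 = 10^(−1.55) × 2320×10^-6 = 6.539×10^-5 mol/L
α₀ = 1/(1 + K1/[H⁺] + K1K2/[H⁺]²) = 1/(1 + 10^+0.88 + 10^-2.20) = 0.1164
DIC = [CO2*]/α₀ = 6.539×10^-5 / 0.1164 = 0.562 mmol/L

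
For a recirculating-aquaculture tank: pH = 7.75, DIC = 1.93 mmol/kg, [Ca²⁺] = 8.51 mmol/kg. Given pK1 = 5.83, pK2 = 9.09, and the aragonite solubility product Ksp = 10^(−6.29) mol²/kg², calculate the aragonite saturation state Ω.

α₂ = 1 / (1 + [H⁺]/K2 + [H⁺]²/(K1K2)) = 1 / (1 + 10^+1.34 + 10^-0.58)
   = 1 / (1 + 21.878 + 0.26303) = 1/23.141 = 0.04321
[CO3²⁻] = α₂ × DIC = 0.04321 × 1.93 = 0.08340 mmol/kg
Ksp = 10^(−6.29) = 5.129×10^-7
Ω = [Ca²⁺][CO3²⁻]/Ksp = (8.51×10^-3)(8.340×10^-5) / 5.129×10^-7 = 1.38

Ω = 1.38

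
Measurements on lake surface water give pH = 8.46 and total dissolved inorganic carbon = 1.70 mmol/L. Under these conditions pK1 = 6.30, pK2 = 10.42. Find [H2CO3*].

[CO2*] = 11.6 μmol/L

α₀ = 1 / (1 + K1/[H⁺] + K1K2/[H⁺]²) = 1 / (1 + 10^+2.16 + 10^+0.20)
   = 1 / (1 + 144.54 + 1.5849) = 1/147.13 = 0.006797
[CO2*] = α₀ × DIC = 0.006797 × 1.70 = 0.0116 mmol/L = 11.6 μmol/L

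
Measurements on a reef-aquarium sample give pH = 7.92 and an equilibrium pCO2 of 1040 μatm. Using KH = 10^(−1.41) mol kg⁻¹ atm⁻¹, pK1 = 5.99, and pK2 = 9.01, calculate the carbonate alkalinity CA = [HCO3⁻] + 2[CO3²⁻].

[CO2*] = KH · pCO2 = 10^(−1.41) × 1040×10^-6 = 4.046×10^-5 mol/kg
α₀ = 1/(1 + K1/[H⁺] + K1K2/[H⁺]²) = 1/(1 + 10^+1.93 + 10^+0.84) = 0.01075
DIC = [CO2*]/α₀ = 4.046×10^-5 / 0.01075 = 3.764 mmol/kg
CA = (α₁ + 2α₂)·DIC = (0.9149 + 2×0.07436) × 3.764 = 4.00 mmol/kg

CA = 4.00 mmol/kg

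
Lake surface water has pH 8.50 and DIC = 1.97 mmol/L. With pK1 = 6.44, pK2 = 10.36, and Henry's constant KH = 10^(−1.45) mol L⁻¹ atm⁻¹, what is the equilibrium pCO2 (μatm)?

pCO2 = 473 μatm

α₀ = 1 / (1 + K1/[H⁺] + K1K2/[H⁺]²) = 1 / (1 + 10^+2.06 + 10^+0.20)
   = 1 / (1 + 114.82 + 1.5849) = 1/117.40 = 0.008518
[CO2*] = α₀ × DIC = 0.008518 × 1.97 = 0.01678 mmol/L = 16.78 μmol/L
pCO2 = [CO2*]/KH = 1.678×10^-5 / 3.548×10^-2 = 473 μatm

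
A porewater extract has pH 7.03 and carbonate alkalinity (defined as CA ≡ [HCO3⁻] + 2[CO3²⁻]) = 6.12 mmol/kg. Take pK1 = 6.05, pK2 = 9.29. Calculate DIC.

CA = [HCO3⁻] + 2[CO3²⁻] = (α₁ + 2α₂)·DIC
At pH 7.03: [H⁺]/K1 = 10^-0.98 = 0.10471, K2/[H⁺] = 10^-2.26 = 0.0054954
α₁ = 1/(1 + 0.10471 + 0.0054954) = 1/1.1102 = 0.9007; α₂ = α₁·K2/[H⁺] = 0.004950
α₁ + 2α₂ = 0.9106
DIC = CA / (α₁ + 2α₂) = 6.12 / 0.9106 = 6.72 mmol/kg

DIC = 6.72 mmol/kg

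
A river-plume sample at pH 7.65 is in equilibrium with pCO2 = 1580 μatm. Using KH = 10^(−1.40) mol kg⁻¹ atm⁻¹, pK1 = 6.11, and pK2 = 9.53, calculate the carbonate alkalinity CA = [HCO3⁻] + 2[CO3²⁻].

CA = 2.24 mmol/kg

[CO2*] = KH · pCO2 = 10^(−1.40) × 1580×10^-6 = 6.290×10^-5 mol/kg
α₀ = 1/(1 + K1/[H⁺] + K1K2/[H⁺]²) = 1/(1 + 10^+1.54 + 10^-0.34) = 0.02768
DIC = [CO2*]/α₀ = 6.290×10^-5 / 0.02768 = 2.273 mmol/kg
CA = (α₁ + 2α₂)·DIC = (0.9597 + 2×0.01265) × 2.273 = 2.24 mmol/kg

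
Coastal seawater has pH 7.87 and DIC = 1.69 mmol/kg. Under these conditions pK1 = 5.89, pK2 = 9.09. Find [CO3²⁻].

[CO3²⁻] = 0.0951 mmol/kg

α₂ = 1 / (1 + [H⁺]/K2 + [H⁺]²/(K1K2)) = 1 / (1 + 10^+1.22 + 10^-0.76)
   = 1 / (1 + 16.596 + 0.17378) = 1/17.770 = 0.05628
[CO3²⁻] = α₂ × DIC = 0.05628 × 1.69 = 0.0951 mmol/kg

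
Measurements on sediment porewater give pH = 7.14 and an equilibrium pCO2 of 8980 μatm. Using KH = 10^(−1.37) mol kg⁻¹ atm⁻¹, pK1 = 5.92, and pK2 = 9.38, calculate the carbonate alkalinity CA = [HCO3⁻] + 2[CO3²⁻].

CA = 6.43 mmol/kg

[CO2*] = KH · pCO2 = 10^(−1.37) × 8980×10^-6 = 3.831×10^-4 mol/kg
α₀ = 1/(1 + K1/[H⁺] + K1K2/[H⁺]²) = 1/(1 + 10^+1.22 + 10^-1.02) = 0.05652
DIC = [CO2*]/α₀ = 3.831×10^-4 / 0.05652 = 6.777 mmol/kg
CA = (α₁ + 2α₂)·DIC = (0.9381 + 2×0.005398) × 6.777 = 6.43 mmol/kg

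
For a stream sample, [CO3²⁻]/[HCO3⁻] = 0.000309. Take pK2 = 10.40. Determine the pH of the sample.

From K2 = [H⁺][CO3²⁻]/[HCO3⁻]:  pH = pK2 + log₁₀([CO3²⁻]/[HCO3⁻])
log₁₀(0.000309) = -3.510
pH = 10.40 + (-3.510) = 6.89

pH = 6.89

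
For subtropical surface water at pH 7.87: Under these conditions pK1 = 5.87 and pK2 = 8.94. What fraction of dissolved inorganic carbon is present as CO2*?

α₀ = 0.00913

α₀ = 1 / (1 + K1/[H⁺] + K1K2/[H⁺]²) = 1 / (1 + 10^+2.00 + 10^+0.93)
   = 1 / (1 + 100.00 + 8.5114) = 1/109.51 = 0.009131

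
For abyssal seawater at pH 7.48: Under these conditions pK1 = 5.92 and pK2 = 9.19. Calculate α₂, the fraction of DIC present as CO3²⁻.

α₂ = 1 / (1 + [H⁺]/K2 + [H⁺]²/(K1K2)) = 1 / (1 + 10^+1.71 + 10^+0.15)
   = 1 / (1 + 51.286 + 1.4125) = 1/53.699 = 0.01862

α₂ = 0.0186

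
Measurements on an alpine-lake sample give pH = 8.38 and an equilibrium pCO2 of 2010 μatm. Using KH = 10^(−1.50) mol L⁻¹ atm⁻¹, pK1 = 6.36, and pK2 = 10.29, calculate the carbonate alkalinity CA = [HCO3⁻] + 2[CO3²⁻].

CA = 6.82 mmol/L

[CO2*] = KH · pCO2 = 10^(−1.50) × 2010×10^-6 = 6.356×10^-5 mol/L
α₀ = 1/(1 + K1/[H⁺] + K1K2/[H⁺]²) = 1/(1 + 10^+2.02 + 10^+0.11) = 0.009346
DIC = [CO2*]/α₀ = 6.356×10^-5 / 0.009346 = 6.801 mmol/L
CA = (α₁ + 2α₂)·DIC = (0.9786 + 2×0.01204) × 6.801 = 6.82 mmol/L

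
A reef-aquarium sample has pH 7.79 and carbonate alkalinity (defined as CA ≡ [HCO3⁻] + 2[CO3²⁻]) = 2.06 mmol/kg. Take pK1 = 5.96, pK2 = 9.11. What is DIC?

DIC = 2.00 mmol/kg

CA = [HCO3⁻] + 2[CO3²⁻] = (α₁ + 2α₂)·DIC
At pH 7.79: [H⁺]/K1 = 10^-1.83 = 0.014791, K2/[H⁺] = 10^-1.32 = 0.047863
α₁ = 1/(1 + 0.014791 + 0.047863) = 1/1.0627 = 0.9410; α₂ = α₁·K2/[H⁺] = 0.04504
α₁ + 2α₂ = 1.0311
DIC = CA / (α₁ + 2α₂) = 2.06 / 1.0311 = 2.00 mmol/kg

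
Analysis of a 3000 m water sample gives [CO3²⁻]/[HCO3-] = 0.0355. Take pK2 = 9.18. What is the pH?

From K2 = [H⁺][CO3²⁻]/[HCO3-]:  pH = pK2 + log₁₀([CO3²⁻]/[HCO3-])
log₁₀(0.0355) = -1.450
pH = 9.18 + (-1.450) = 7.73

pH = 7.73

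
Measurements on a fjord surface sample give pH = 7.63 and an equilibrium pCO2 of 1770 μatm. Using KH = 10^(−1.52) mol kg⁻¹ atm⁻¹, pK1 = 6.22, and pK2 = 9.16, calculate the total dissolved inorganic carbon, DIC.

DIC = 1.47 mmol/kg

[CO2*] = KH · pCO2 = 10^(−1.52) × 1770×10^-6 = 5.345×10^-5 mol/kg
α₀ = 1/(1 + K1/[H⁺] + K1K2/[H⁺]²) = 1/(1 + 10^+1.41 + 10^-0.12) = 0.03641
DIC = [CO2*]/α₀ = 5.345×10^-5 / 0.03641 = 1.47 mmol/kg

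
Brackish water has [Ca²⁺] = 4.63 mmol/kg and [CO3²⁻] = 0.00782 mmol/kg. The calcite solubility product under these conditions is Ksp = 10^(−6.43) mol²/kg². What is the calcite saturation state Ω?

Ω = 0.0975

Ksp = 10^(−6.43) = 3.715×10^-7
Ω = [Ca²⁺][CO3²⁻]/Ksp = (4.63×10^-3)(0.00782×10^-3) / 3.715×10^-7 = 0.0975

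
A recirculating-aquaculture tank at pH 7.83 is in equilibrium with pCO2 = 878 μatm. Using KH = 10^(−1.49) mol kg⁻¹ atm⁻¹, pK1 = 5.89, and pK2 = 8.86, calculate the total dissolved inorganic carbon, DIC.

DIC = 2.73 mmol/kg

[CO2*] = KH · pCO2 = 10^(−1.49) × 878×10^-6 = 2.841×10^-5 mol/kg
α₀ = 1/(1 + K1/[H⁺] + K1K2/[H⁺]²) = 1/(1 + 10^+1.94 + 10^+0.91) = 0.01039
DIC = [CO2*]/α₀ = 2.841×10^-5 / 0.01039 = 2.73 mmol/kg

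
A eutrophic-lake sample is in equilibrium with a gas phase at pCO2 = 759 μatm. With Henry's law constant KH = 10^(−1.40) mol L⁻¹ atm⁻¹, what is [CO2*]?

KH = 10^(−1.40) = 3.981×10^-2 mol L⁻¹ atm⁻¹
[CO2*] = KH · pCO2 = 3.981×10^-2 × 759×10^-6 atm = 3.02×10^-5 mol/L

[CO2*] = 30.2 μmol/L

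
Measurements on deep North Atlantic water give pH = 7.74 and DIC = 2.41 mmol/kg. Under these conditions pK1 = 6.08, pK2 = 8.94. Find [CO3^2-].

[CO3²⁻] = 0.140 mmol/kg

α₂ = 1 / (1 + [H⁺]/K2 + [H⁺]²/(K1K2)) = 1 / (1 + 10^+1.20 + 10^-0.46)
   = 1 / (1 + 15.849 + 0.34674) = 1/17.196 = 0.05815
[CO3²⁻] = α₂ × DIC = 0.05815 × 2.41 = 0.140 mmol/kg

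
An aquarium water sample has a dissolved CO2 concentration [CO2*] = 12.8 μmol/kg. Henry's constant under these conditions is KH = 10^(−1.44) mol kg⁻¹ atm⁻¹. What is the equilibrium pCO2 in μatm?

pCO2 = 353 μatm

KH = 10^(−1.44) = 3.631×10^-2 mol kg⁻¹ atm⁻¹
pCO2 = [CO2*]/KH = 12.8×10^-6 / 3.631×10^-2 = 3.53×10^-4 atm = 353 μatm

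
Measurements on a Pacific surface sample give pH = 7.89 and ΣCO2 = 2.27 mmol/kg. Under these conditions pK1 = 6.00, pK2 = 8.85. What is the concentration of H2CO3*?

[CO2*] = 0.0261 mmol/kg

α₀ = 1 / (1 + K1/[H⁺] + K1K2/[H⁺]²) = 1 / (1 + 10^+1.89 + 10^+0.93)
   = 1 / (1 + 77.625 + 8.5114) = 1/87.136 = 0.01148
[CO2*] = α₀ × DIC = 0.01148 × 2.27 = 0.0261 mmol/kg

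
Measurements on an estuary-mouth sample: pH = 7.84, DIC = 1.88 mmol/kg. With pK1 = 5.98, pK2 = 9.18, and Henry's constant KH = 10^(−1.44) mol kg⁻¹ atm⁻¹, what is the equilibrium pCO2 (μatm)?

α₀ = 1 / (1 + K1/[H⁺] + K1K2/[H⁺]²) = 1 / (1 + 10^+1.86 + 10^+0.52)
   = 1 / (1 + 72.444 + 3.3113) = 1/76.755 = 0.01303
[CO2*] = α₀ × DIC = 0.01303 × 1.88 = 0.02449 mmol/kg
pCO2 = [CO2*]/KH = 2.449×10^-5 / 3.631×10^-2 = 675 μatm

pCO2 = 675 μatm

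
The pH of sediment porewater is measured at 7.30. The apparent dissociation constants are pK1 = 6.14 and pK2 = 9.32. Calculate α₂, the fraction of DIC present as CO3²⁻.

α₂ = 0.00885

α₂ = 1 / (1 + [H⁺]/K2 + [H⁺]²/(K1K2)) = 1 / (1 + 10^+2.02 + 10^+0.86)
   = 1 / (1 + 104.71 + 7.2444) = 1/112.96 = 0.008853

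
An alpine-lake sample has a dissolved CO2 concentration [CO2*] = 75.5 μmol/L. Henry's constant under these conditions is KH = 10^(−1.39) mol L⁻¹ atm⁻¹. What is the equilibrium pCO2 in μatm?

KH = 10^(−1.39) = 4.074×10^-2 mol L⁻¹ atm⁻¹
pCO2 = [CO2*]/KH = 75.5×10^-6 / 4.074×10^-2 = 1.85×10^-3 atm = 1850 μatm

pCO2 = 1850 μatm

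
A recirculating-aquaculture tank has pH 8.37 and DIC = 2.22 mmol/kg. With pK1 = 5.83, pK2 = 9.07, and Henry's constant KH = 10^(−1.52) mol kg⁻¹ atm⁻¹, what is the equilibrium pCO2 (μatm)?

α₀ = 1 / (1 + K1/[H⁺] + K1K2/[H⁺]²) = 1 / (1 + 10^+2.54 + 10^+1.84)
   = 1 / (1 + 346.74 + 69.183) = 1/416.92 = 0.002399
[CO2*] = α₀ × DIC = 0.002399 × 2.22 = 0.005325 mmol/kg = 5.325 μmol/kg
pCO2 = [CO2*]/KH = 5.325×10^-6 / 3.020×10^-2 = 176 μatm

pCO2 = 176 μatm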